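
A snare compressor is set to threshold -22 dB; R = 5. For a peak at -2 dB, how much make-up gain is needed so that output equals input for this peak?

16 dB

The peak compresses to -22 + 20/5 = -18 dB.
To reach -2 dB requires -2 − (-18) = 16 dB of make-up.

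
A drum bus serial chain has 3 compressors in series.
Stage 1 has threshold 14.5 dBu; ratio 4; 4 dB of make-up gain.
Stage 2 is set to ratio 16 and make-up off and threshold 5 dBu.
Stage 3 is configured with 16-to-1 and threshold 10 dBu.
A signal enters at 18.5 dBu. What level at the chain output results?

Stage 1: overshoot 4 dB → 4/4 = 1 dB → 15.5 dBu; +4 dB make-up → 19.5 dBu.
Stage 2: 14.5 dB above 5 dBu, reduced 16:1 to 0.90625 dB above → 5.90625 dBu.
Stage 3: 5.90625 dBu ≤ 10 dBu, so stage 3 doesn't engage; output 5.90625 dBu.

5.90625 dBu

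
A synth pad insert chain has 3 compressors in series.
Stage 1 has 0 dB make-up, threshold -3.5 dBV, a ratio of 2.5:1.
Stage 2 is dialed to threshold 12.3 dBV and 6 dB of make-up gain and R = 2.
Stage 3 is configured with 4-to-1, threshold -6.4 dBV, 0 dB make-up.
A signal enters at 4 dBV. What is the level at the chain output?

-3.425 dBV

Stage 1: overshoot 7.5 dB → 7.5/2.5 = 3 dB → -0.5 dBV.
Stage 2: -0.5 dBV is at or below the 12.3 dBV threshold — no compression; make-up brings it to 5.5 dBV.
Stage 3: 5.5 dBV is 11.9 dB over -6.4 dBV; at 4:1 that becomes 2.975 dB over, giving -3.425 dBV.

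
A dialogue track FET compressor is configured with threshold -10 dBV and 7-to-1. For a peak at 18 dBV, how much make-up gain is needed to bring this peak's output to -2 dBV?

4 dB

Without make-up, output = threshold + overshoot/7 = -10 + 4 = -6 dBV.
Gap to target: 4 dB.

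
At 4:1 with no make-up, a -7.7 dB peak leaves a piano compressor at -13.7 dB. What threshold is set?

-15.7 dB

Input is 8 dB above T (since output overshoot × R = input overshoot: (-13.7 − T)·4 = -7.7 − T gives T = -15.7 dB).
Check: -15.7 + (-7.7 − (-15.7))/4 = -15.7 + 2 = -13.7 dB. ✓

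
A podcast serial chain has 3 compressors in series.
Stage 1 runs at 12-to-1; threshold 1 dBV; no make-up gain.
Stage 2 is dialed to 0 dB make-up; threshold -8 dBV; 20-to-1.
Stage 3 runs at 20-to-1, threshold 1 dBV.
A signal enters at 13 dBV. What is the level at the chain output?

Stage 1: overshoot 12 dB → 12/12 = 1 dB → 2 dBV.
Stage 2: 10 dB above -8 dBV, reduced 20:1 to 0.5 dB above → -7.5 dBV.
Stage 3: below threshold (-7.5 ≤ 1); passes unchanged; output -7.5 dBV.

-7.5 dBV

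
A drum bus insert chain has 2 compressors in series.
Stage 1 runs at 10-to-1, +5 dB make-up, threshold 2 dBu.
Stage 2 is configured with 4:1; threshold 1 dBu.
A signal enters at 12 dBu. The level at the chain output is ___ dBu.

2.75 dBu

Stage 1: 12 dBu is 10 dB over 2 dBu; at 10:1 that becomes 1 dB over, giving 3 dBu; +5 dB make-up → 8 dBu.
Stage 2: 7 dB above 1 dBu, reduced 4:1 to 1.75 dB above → 2.75 dBu.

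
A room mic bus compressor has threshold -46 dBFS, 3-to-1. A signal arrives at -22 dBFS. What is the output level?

The input is 24 dB above the -46 dBFS threshold.
3:1 compression reduces that to 24/3 = 8 dB over.
That puts the output at -38 dBFS.

-38 dBFS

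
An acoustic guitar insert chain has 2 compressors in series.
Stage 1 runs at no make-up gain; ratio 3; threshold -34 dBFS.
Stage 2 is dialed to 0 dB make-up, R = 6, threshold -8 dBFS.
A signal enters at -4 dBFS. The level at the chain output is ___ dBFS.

Stage 1: overshoot 30 dB → 30/3 = 10 dB → -24 dBFS.
Stage 2: -24 dBFS ≤ -8 dBFS, so stage 2 doesn't engage; output -24 dBFS.

-24 dBFS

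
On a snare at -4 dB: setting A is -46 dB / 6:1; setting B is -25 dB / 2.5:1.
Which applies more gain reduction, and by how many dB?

A, by 22.4 dB

A: 42 dB over, compressed to 7 dB over, so 35 dB of GR.
B: 21 dB over, compressed to 8.4 dB over, so 12.6 dB of GR.
A reduces 22.4 dB more.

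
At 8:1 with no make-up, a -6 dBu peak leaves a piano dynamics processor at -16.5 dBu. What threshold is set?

-18 dBu

Let T be the threshold. Output overshoot = (input overshoot)/R, so -16.5 − T = (-6 − T)/8.
8·(-16.5 − T) = -6 − T → 7·T = -132 − (-6) = -126.
T = -126/7 = -18 dBu.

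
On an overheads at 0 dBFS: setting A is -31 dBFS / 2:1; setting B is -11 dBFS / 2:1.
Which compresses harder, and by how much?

A, by 10 dB

A: 31 dB over, compressed to 15.5 dB over, so 15.5 dB of GR.
B: 11 dB over, compressed to 5.5 dB over, so 5.5 dB of GR.
Difference: 10 dB in favour of A.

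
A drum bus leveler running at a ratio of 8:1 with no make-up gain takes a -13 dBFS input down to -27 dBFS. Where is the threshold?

-29 dBFS

Input is 16 dB above T (since output overshoot × R = input overshoot: (-27 − T)·8 = -13 − T gives T = -29 dBFS).
Check: -29 + (-13 − (-29))/8 = -29 + 2 = -27 dBFS. ✓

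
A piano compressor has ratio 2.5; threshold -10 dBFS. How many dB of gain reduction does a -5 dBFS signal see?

3 dB

-5 dBFS exceeds the threshold by 5 dB.
At 2.5:1, output sits 5/2.5 = 2 dB above threshold.
Gain reduction = 5 − 2 = 3 dB.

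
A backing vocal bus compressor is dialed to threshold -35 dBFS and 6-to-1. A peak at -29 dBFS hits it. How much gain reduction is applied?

5 dB

Overshoot = -29 − (-35) = 6 dB.
At 6:1, output sits 6/6 = 1 dB above threshold.
So the signal is attenuated by 6 − 1 = 5 dB.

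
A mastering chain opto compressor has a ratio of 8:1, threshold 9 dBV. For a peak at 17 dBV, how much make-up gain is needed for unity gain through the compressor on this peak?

Without make-up, output = threshold + overshoot/8 = 9 + 1 = 10 dBV.
Gap to target: 7 dB.

7 dB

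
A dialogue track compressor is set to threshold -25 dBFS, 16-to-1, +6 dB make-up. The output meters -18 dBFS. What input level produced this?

-9 dBFS

Before make-up, the level was -18 − 6 = -24 dBFS.
The compressed level sits -24 − (-25) = 1 dB over threshold.
Undo the ratio: input overshoot = 1 × 16 = 16 dB, giving input = -9 dBFS.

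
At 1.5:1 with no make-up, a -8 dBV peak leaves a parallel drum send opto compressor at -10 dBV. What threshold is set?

-14 dBV

Let T be the threshold. Output overshoot = (input overshoot)/R, so -10 − T = (-8 − T)/1.5.
1.5·(-10 − T) = -8 − T → 0.5·T = -15 − (-8) = -7.
T = -7/0.5 = -14 dBV.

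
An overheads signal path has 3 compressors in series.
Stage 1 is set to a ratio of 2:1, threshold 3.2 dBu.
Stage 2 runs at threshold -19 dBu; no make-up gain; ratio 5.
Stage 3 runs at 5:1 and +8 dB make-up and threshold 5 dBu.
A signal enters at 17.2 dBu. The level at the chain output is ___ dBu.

-5.16 dBu

Stage 1: overshoot 14 dB → 14/2 = 7 dB → 10.2 dBu.
Stage 2: 10.2 dBu is 29.2 dB over -19 dBu; at 5:1 that becomes 5.84 dB over, giving -13.16 dBu.
Stage 3: -13.16 dBu is at or below the 5 dBu threshold — no compression; make-up brings it to -5.16 dBu.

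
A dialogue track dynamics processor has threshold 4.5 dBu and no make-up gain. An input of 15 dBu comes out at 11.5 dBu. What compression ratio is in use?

Input overshoot = 15 − 4.5 = 10.5 dB; output overshoot = 11.5 − 4.5 = 7 dB.
Ratio = 10.5 / 7 = 1.5.

1.5:1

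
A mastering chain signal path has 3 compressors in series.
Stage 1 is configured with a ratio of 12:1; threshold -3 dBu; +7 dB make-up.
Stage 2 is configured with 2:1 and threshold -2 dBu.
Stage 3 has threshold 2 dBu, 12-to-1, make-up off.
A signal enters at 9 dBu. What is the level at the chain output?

1.5 dBu

Stage 1: overshoot 12 dB → 12/12 = 1 dB → -2 dBu; +7 dB make-up → 5 dBu.
Stage 2: 7 dB above -2 dBu, reduced 2:1 to 3.5 dB above → 1.5 dBu.
Stage 3: 1.5 dBu is at or below the 2 dBu threshold — no compression; output 1.5 dBu.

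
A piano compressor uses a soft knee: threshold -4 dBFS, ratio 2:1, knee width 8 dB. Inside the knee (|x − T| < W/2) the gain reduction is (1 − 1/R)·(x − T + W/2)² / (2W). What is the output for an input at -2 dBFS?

-3.125 dBFS

x − T + W/2 = -2 − (-4) + 4 = 6.
GR = (1 − 1/2) × 6² / 16 = 0.5 × 36 / 16 = 1.125 dB.
Output = -2 − 1.125 = -3.125 dBFS.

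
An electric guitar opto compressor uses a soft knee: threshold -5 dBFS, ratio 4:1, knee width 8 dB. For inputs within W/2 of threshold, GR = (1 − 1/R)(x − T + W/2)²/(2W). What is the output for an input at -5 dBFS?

-5.75 dBFS

x − T + W/2 = -5 − (-5) + 4 = 4.
GR = (1 − 1/4) × 4² / 16 = 0.75 × 16 / 16 = 0.75 dB.
Output = -5 − 0.75 = -5.75 dBFS.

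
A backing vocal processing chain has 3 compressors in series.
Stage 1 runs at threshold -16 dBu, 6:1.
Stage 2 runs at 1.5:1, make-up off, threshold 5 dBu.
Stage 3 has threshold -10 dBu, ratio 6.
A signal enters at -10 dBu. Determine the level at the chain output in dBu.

-15 dBu

Stage 1: overshoot 6 dB → 6/6 = 1 dB → -15 dBu.
Stage 2: -15 dBu ≤ 5 dBu, so stage 2 doesn't engage; output -15 dBu.
Stage 3: -15 dBu ≤ -10 dBu, so stage 3 doesn't engage; output -15 dBu.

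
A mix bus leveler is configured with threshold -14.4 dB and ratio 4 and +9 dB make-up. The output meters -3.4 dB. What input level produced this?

-6.4 dB

Before make-up, the level was -3.4 − 9 = -12.4 dB.
That's 2 dB above the -14.4 dB threshold.
Before 4:1 compression the overshoot was 2 × 4 = 8 dB, so input = -14.4 + 8 = -6.4 dB.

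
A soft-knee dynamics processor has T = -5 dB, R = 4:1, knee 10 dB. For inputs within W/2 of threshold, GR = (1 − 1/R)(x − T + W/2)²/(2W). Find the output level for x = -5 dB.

-5.9375 dB

x − T + W/2 = -5 − (-5) + 5 = 5.
GR = (1 − 1/4) × 5² / 20 = 0.75 × 25 / 20 = 0.9375 dB.
Output = -5 − 0.9375 = -5.9375 dB.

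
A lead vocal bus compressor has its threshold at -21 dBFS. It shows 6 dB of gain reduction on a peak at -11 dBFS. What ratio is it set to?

2.5:1

Input overshoot = -11 − (-21) = 10 dB.
Output overshoot = 10 − 6 = 4 dB.
Ratio = input overshoot / output overshoot = 10 / 4 = 2.5.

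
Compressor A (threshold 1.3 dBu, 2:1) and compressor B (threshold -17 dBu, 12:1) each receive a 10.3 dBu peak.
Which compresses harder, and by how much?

B, by 20.525 dB

A: overshoot 9 dB → output overshoot 4.5 dB → GR 4.5 dB.
B: overshoot 27.3 dB → output overshoot 2.275 dB → GR 25.025 dB.
Difference: 20.525 dB in favour of B.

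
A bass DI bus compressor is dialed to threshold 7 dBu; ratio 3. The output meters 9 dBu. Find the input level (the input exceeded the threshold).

13 dBu

Post-compression overshoot = 9 − 7 = 2 dB.
Before 3:1 compression the overshoot was 2 × 3 = 6 dB, so input = 7 + 6 = 13 dBu.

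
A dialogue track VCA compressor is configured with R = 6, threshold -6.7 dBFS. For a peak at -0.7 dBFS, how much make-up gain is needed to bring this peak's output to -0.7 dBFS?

5 dB

The peak compresses to -6.7 + 6/6 = -5.7 dBFS.
To reach -0.7 dBFS requires -0.7 − (-5.7) = 5 dB of make-up.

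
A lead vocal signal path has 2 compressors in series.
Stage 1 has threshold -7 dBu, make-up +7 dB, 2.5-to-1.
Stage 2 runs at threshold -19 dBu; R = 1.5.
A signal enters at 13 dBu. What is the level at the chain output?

-1 dBu

Stage 1: overshoot 20 dB → 20/2.5 = 8 dB → 1 dBu; +7 dB make-up → 8 dBu.
Stage 2: 8 dBu is 27 dB over -19 dBu; at 1.5:1 that becomes 18 dB over, giving -1 dBu.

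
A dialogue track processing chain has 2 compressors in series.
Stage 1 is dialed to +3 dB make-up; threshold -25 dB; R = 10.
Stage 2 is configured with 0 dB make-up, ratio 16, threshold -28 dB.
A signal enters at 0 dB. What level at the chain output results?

-27.46875 dB

Stage 1: 25 dB above -25 dB, reduced 10:1 to 2.5 dB above → -22.5 dB; +3 dB make-up → -19.5 dB.
Stage 2: 8.5 dB above -28 dB, reduced 16:1 to 0.53125 dB above → -27.46875 dB.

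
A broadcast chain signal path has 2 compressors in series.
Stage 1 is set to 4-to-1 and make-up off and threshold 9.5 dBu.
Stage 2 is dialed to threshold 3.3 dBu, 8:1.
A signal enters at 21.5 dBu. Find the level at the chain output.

4.45 dBu

Stage 1: 12 dB above 9.5 dBu, reduced 4:1 to 3 dB above → 12.5 dBu.
Stage 2: 9.2 dB above 3.3 dBu, reduced 8:1 to 1.15 dB above → 4.45 dBu.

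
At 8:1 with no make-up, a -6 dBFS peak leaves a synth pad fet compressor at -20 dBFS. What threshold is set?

Input is 16 dB above T (since output overshoot × R = input overshoot: (-20 − T)·8 = -6 − T gives T = -22 dBFS).
Check: -22 + (-6 − (-22))/8 = -22 + 2 = -20 dBFS. ✓

-22 dBFS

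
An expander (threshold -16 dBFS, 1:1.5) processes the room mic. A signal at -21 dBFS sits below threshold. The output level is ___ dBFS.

Undershoot = (-16) − (-21) = 5 dB.
At 1:1.5, that expands to 7.5 dB under threshold.
Output = -16 − 7.5 = -23.5 dBFS.

-23.5 dBFS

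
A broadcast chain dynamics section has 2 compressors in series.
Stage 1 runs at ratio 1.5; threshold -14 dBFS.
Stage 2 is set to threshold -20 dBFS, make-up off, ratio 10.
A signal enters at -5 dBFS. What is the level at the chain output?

-18.8 dBFS

Stage 1: -5 dBFS is 9 dB over -14 dBFS; at 1.5:1 that becomes 6 dB over, giving -8 dBFS.
Stage 2: 12 dB above -20 dBFS, reduced 10:1 to 1.2 dB above → -18.8 dBFS.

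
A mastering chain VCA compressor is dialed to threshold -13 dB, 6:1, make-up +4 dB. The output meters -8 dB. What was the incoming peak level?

-7 dB

Before make-up, the level was -8 − 4 = -12 dB.
The compressed level sits -12 − (-13) = 1 dB over threshold.
Before 6:1 compression the overshoot was 1 × 6 = 6 dB, so input = -13 + 6 = -7 dB.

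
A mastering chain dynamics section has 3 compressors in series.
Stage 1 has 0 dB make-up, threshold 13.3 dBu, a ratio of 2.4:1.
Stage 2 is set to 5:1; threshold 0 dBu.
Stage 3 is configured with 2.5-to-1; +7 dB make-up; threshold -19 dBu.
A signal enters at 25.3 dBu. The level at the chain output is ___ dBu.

Stage 1: 12 dB above 13.3 dBu, reduced 2.4:1 to 5 dB above → 18.3 dBu.
Stage 2: 18.3 dBu is 18.3 dB over 0 dBu; at 5:1 that becomes 3.66 dB over, giving 3.66 dBu.
Stage 3: 22.66 dB above -19 dBu, reduced 2.5:1 to 9.064 dB above → -9.936 dBu; +7 dB make-up → -2.936 dBu.

-2.936 dBu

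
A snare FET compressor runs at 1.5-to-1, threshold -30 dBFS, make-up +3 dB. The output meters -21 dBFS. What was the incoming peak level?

Stripping the +3 dB make-up gives -24 dBFS at the gain stage.
The compressed level sits -24 − (-30) = 6 dB over threshold.
Input overshoot = R × output overshoot = 9 dB → input = -30 + 9 = -21 dBFS.

-21 dBFS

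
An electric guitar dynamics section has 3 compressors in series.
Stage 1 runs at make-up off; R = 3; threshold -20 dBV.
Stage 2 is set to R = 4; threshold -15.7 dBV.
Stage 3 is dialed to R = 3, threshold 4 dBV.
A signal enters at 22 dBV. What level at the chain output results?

-13.275 dBV

Stage 1: 42 dB above -20 dBV, reduced 3:1 to 14 dB above → -6 dBV.
Stage 2: overshoot 9.7 dB → 9.7/4 = 2.425 dB → -13.275 dBV.
Stage 3: -13.275 dBV is at or below the 4 dBV threshold — no compression; output -13.275 dBV.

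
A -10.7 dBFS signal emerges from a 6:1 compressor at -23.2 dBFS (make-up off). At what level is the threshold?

Gain reduction = -10.7 − (-23.2) = 12.5 dB; output overshoot = GR / (R − 1) = 12.5 / 5 = 2.5 dB.
Threshold = output − output overshoot = -23.2 − 2.5 = -25.7 dBFS.

-25.7 dBFS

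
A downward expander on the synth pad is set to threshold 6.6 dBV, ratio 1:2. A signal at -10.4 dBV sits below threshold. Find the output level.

-27.4 dBV

Below threshold, a 1:2 expander applies gain = (2−1)×(T − x) of attenuation.
(2−1) × 17 = 17 dB, so output = -10.4 − 17 = -27.4 dBV.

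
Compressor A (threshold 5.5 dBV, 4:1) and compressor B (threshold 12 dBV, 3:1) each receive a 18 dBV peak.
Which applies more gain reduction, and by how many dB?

A, by 5.375 dB

A: 12.5 dB over, compressed to 3.125 dB over, so 9.375 dB of GR.
B: 6 dB over, compressed to 2 dB over, so 4 dB of GR.
Difference: 5.375 dB in favour of A.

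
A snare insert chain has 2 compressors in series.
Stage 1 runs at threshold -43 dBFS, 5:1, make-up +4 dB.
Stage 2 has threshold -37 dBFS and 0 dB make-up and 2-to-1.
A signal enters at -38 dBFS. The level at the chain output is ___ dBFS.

Stage 1: 5 dB above -43 dBFS, reduced 5:1 to 1 dB above → -42 dBFS; +4 dB make-up → -38 dBFS.
Stage 2: -38 dBFS ≤ -37 dBFS, so stage 2 doesn't engage; output -38 dBFS.

-38 dBFS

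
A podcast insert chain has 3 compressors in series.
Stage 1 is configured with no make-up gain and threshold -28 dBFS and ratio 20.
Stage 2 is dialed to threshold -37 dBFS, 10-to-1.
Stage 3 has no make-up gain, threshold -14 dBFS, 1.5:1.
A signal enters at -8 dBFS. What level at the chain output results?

-36 dBFS

Stage 1: 20 dB above -28 dBFS, reduced 20:1 to 1 dB above → -27 dBFS.
Stage 2: 10 dB above -37 dBFS, reduced 10:1 to 1 dB above → -36 dBFS.
Stage 3: -36 dBFS is at or below the -14 dBFS threshold — no compression; output -36 dBFS.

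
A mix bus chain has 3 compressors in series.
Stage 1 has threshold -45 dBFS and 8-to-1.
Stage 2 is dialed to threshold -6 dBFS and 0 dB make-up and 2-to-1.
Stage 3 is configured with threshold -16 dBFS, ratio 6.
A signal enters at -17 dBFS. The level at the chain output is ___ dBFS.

-41.5 dBFS

Stage 1: -17 dBFS is 28 dB over -45 dBFS; at 8:1 that becomes 3.5 dB over, giving -41.5 dBFS.
Stage 2: -41.5 dBFS ≤ -6 dBFS, so stage 2 doesn't engage; output -41.5 dBFS.
Stage 3: -41.5 dBFS is at or below the -16 dBFS threshold — no compression; output -41.5 dBFS.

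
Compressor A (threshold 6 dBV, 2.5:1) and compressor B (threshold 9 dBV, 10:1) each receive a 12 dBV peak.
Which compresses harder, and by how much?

A, by 0.9 dB

A: 6 dB over, compressed to 2.4 dB over, so 3.6 dB of GR.
B: 3 dB over, compressed to 0.3 dB over, so 2.7 dB of GR.
A reduces 0.9 dB more.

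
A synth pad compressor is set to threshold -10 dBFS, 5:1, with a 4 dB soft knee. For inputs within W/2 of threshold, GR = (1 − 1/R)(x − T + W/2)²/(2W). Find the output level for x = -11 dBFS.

x − T + W/2 = -11 − (-10) + 2 = 1.
GR = (1 − 1/5) × 1² / 8 = 0.8 × 1 / 8 = 0.1 dB.
Output = -11 − 0.1 = -11.1 dBFS.

-11.1 dBFS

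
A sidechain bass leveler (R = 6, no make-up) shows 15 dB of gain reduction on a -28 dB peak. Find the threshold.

-46 dB

Gain reduction = -28 − (-43) = 15 dB; output overshoot = GR / (R − 1) = 15 / 5 = 3 dB.
Threshold = output − output overshoot = -43 − 3 = -46 dB.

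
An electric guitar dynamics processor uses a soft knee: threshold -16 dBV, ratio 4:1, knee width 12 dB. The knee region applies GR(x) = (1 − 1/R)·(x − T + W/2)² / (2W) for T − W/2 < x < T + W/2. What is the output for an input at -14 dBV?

-16 dBV

x − T + W/2 = -14 − (-16) + 6 = 8.
GR = (1 − 1/4) × 8² / 24 = 0.75 × 64 / 24 = 2 dB.
Output = -14 − 2 = -16 dBV.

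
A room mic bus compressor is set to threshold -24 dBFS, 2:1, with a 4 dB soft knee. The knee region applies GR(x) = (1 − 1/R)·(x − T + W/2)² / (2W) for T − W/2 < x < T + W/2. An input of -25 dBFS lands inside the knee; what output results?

-25.0625 dBFS

x − T + W/2 = -25 − (-24) + 2 = 1.
GR = (1 − 1/2) × 1² / 8 = 0.5 × 1 / 8 = 0.0625 dB.
Output = -25 − 0.0625 = -25.0625 dBFS.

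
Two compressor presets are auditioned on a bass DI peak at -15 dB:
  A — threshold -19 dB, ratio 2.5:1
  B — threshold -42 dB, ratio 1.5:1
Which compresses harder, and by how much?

A: overshoot 4 dB → output overshoot 1.6 dB → GR 2.4 dB.
B: overshoot 27 dB → output overshoot 18 dB → GR 9 dB.
B reduces 6.6 dB more.

B, by 6.6 dB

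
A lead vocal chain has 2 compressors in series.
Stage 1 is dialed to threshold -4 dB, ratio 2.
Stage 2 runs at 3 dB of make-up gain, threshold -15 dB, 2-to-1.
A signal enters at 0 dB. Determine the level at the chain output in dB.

Stage 1: 0 dB is 4 dB over -4 dB; at 2:1 that becomes 2 dB over, giving -2 dB.
Stage 2: -2 dB is 13 dB over -15 dB; at 2:1 that becomes 6.5 dB over, giving -8.5 dB; +3 dB make-up → -5.5 dB.

-5.5 dB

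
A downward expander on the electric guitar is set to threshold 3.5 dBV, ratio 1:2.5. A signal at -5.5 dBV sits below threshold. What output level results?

Undershoot = 3.5 − (-5.5) = 9 dB.
At 1:2.5, that expands to 22.5 dB under threshold.
Output = 3.5 − 22.5 = -19 dBV.

-19 dBV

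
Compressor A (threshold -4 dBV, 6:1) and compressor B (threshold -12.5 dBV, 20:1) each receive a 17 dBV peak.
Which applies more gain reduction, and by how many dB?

A: 21 dB over, compressed to 3.5 dB over, so 17.5 dB of GR.
B: 29.5 dB over, compressed to 1.475 dB over, so 28.025 dB of GR.
B applies 10.525 dB more gain reduction.

B, by 10.525 dB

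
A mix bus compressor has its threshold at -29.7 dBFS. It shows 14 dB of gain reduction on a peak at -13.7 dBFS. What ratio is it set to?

8:1

Input overshoot = -13.7 − (-29.7) = 16 dB.
Output overshoot = 16 − 14 = 2 dB.
Ratio = input overshoot / output overshoot = 16 / 2 = 8.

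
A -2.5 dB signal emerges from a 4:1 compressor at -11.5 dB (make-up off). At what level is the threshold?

Gain reduction = -2.5 − (-11.5) = 9 dB; output overshoot = GR / (R − 1) = 9 / 3 = 3 dB.
Threshold = output − output overshoot = -11.5 − 3 = -14.5 dB.

-14.5 dB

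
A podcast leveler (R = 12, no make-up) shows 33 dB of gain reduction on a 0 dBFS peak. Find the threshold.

Let T be the threshold. Output overshoot = (input overshoot)/R, so -33 − T = (0 − T)/12.
12·(-33 − T) = 0 − T → 11·T = -396 − 0 = -396.
T = -396/11 = -36 dBFS.

-36 dBFS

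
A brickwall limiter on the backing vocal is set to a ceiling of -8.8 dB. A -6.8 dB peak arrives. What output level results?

The limiter clamps the peak to its -8.8 dB ceiling.

-8.8 dB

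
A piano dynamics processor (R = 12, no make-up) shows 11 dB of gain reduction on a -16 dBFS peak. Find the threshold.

Gain reduction = -16 − (-27) = 11 dB; output overshoot = GR / (R − 1) = 11 / 11 = 1 dB.
Threshold = output − output overshoot = -27 − 1 = -28 dBFS.

-28 dBFS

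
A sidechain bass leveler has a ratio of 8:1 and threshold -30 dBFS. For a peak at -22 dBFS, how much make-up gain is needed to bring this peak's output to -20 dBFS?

9 dB

Without make-up, output = threshold + overshoot/8 = -30 + 1 = -29 dBFS.
Gap to target: 9 dB.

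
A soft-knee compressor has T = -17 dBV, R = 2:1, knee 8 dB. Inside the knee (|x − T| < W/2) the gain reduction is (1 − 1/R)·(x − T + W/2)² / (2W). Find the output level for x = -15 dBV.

x − T + W/2 = -15 − (-17) + 4 = 6.
GR = (1 − 1/2) × 6² / 16 = 0.5 × 36 / 16 = 1.125 dB.
Output = -15 − 1.125 = -16.125 dBV.

-16.125 dBV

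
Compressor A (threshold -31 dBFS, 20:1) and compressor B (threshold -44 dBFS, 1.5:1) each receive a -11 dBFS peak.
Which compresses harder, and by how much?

A, by 8 dB

A: 20 dB over, compressed to 1 dB over, so 19 dB of GR.
B: 33 dB over, compressed to 22 dB over, so 11 dB of GR.
A reduces 8 dB more.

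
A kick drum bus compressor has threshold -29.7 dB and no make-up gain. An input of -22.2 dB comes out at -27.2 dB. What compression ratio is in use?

3:1

Input overshoot = -22.2 − (-29.7) = 7.5 dB; output overshoot = -27.2 − (-29.7) = 2.5 dB.
Ratio = 7.5 / 2.5 = 3.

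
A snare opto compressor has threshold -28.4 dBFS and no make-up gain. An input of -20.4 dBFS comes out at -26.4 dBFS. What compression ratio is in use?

4:1

Input overshoot = -20.4 − (-28.4) = 8 dB; output overshoot = -26.4 − (-28.4) = 2 dB.
Ratio = 8 / 2 = 4.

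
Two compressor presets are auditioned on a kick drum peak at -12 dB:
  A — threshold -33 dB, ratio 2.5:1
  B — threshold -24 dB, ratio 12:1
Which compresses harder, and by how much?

A, by 1.6 dB

A: GR = 21 − 21/2.5 = 12.6 dB.
B: GR = 12 − 12/12 = 11 dB.
A reduces 1.6 dB more.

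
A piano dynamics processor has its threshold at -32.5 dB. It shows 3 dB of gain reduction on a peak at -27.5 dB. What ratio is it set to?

2.5:1

Input overshoot = -27.5 − (-32.5) = 5 dB.
Output overshoot = 5 − 3 = 2 dB.
Ratio = input overshoot / output overshoot = 5 / 2 = 2.5.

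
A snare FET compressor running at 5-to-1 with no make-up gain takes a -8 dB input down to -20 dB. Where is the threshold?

Input is 15 dB above T (since output overshoot × R = input overshoot: (-20 − T)·5 = -8 − T gives T = -23 dB).
Check: -23 + (-8 − (-23))/5 = -23 + 3 = -20 dB. ✓

-23 dB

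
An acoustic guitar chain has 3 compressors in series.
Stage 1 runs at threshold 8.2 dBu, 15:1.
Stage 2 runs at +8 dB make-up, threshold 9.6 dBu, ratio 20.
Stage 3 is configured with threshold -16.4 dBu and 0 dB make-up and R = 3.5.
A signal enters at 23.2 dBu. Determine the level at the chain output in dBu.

Stage 1: overshoot 15 dB → 15/15 = 1 dB → 9.2 dBu.
Stage 2: 9.2 dBu is at or below the 9.6 dBu threshold — no compression; make-up brings it to 17.2 dBu.
Stage 3: 33.6 dB above -16.4 dBu, reduced 3.5:1 to 9.6 dB above → -6.8 dBu.

-6.8 dBu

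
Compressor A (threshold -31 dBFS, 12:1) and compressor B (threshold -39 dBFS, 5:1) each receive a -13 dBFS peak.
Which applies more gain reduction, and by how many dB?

B, by 4.3 dB

A: overshoot 18 dB → output overshoot 1.5 dB → GR 16.5 dB.
B: overshoot 26 dB → output overshoot 5.2 dB → GR 20.8 dB.
B reduces 4.3 dB more.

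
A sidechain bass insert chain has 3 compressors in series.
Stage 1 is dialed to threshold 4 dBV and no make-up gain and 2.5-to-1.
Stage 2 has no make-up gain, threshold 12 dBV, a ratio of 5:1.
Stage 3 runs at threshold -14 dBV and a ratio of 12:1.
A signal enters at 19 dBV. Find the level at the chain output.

-12 dBV

Stage 1: 15 dB above 4 dBV, reduced 2.5:1 to 6 dB above → 10 dBV.
Stage 2: 10 dBV is at or below the 12 dBV threshold — no compression; output 10 dBV.
Stage 3: 24 dB above -14 dBV, reduced 12:1 to 2 dB above → -12 dBV.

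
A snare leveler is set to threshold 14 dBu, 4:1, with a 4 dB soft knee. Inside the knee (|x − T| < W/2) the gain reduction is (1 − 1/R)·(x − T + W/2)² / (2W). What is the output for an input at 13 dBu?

12.90625 dBu

x − T + W/2 = 13 − 14 + 2 = 1.
GR = (1 − 1/4) × 1² / 8 = 0.75 × 1 / 8 = 0.09375 dB.
Output = 13 − 0.09375 = 12.90625 dBu.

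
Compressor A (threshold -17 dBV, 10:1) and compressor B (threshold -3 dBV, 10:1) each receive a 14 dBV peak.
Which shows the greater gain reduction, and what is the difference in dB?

A: overshoot 31 dB → output overshoot 3.1 dB → GR 27.9 dB.
B: overshoot 17 dB → output overshoot 1.7 dB → GR 15.3 dB.
A reduces 12.6 dB more.

A, by 12.6 dB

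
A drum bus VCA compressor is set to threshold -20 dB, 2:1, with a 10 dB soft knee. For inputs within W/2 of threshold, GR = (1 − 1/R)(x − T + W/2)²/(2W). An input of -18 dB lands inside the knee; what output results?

x − T + W/2 = -18 − (-20) + 5 = 7.
GR = (1 − 1/2) × 7² / 20 = 0.5 × 49 / 20 = 1.225 dB.
Output = -18 − 1.225 = -19.225 dB.

-19.225 dB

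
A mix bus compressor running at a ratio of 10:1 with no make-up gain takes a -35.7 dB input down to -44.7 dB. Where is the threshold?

-45.7 dB

Let T be the threshold. Output overshoot = (input overshoot)/R, so -44.7 − T = (-35.7 − T)/10.
10·(-44.7 − T) = -35.7 − T → 9·T = -447 − (-35.7) = -411.3.
T = -411.3/9 = -45.7 dB.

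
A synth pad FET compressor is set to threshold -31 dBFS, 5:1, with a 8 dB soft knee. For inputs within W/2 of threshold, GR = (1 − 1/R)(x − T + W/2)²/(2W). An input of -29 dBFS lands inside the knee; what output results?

-30.8 dBFS

x − T + W/2 = -29 − (-31) + 4 = 6.
GR = (1 − 1/5) × 6² / 16 = 0.8 × 36 / 16 = 1.8 dB.
Output = -29 − 1.8 = -30.8 dBFS.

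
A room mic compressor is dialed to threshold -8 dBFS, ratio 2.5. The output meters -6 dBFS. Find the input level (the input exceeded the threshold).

The compressed level sits -6 − (-8) = 2 dB over threshold.
Before 2.5:1 compression the overshoot was 2 × 2.5 = 5 dB, so input = -8 + 5 = -3 dBFS.

-3 dBFS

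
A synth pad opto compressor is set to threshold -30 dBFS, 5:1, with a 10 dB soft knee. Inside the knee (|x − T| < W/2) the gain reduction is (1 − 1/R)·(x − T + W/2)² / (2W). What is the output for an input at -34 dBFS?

x − T + W/2 = -34 − (-30) + 5 = 1.
GR = (1 − 1/5) × 1² / 20 = 0.8 × 1 / 20 = 0.04 dB.
Output = -34 − 0.04 = -34.04 dBFS.

-34.04 dBFS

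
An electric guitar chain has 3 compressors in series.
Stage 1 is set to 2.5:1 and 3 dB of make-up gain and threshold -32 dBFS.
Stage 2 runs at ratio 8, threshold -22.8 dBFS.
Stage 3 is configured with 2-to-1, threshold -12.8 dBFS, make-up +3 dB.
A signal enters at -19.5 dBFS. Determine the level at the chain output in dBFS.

-21 dBFS

Stage 1: 12.5 dB above -32 dBFS, reduced 2.5:1 to 5 dB above → -27 dBFS; +3 dB make-up → -24 dBFS.
Stage 2: below threshold (-24 ≤ -22.8); passes unchanged; output -24 dBFS.
Stage 3: -24 dBFS is at or below the -12.8 dBFS threshold — no compression; make-up brings it to -21 dBFS.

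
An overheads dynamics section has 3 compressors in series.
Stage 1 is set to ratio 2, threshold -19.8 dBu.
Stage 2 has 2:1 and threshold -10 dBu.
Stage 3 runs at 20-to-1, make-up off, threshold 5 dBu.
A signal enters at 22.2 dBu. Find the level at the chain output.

-4.4 dBu

Stage 1: 42 dB above -19.8 dBu, reduced 2:1 to 21 dB above → 1.2 dBu.
Stage 2: overshoot 11.2 dB → 11.2/2 = 5.6 dB → -4.4 dBu.
Stage 3: below threshold (-4.4 ≤ 5); passes unchanged; output -4.4 dBu.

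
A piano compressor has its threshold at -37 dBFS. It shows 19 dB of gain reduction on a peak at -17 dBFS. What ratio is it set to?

Input overshoot = -17 − (-37) = 20 dB.
Output overshoot = 20 − 19 = 1 dB.
Ratio = input overshoot / output overshoot = 20 / 1 = 20.

20:1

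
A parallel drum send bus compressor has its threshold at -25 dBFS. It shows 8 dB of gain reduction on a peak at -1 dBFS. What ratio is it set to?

Input overshoot = -1 − (-25) = 24 dB.
Output overshoot = 24 − 8 = 16 dB.
Ratio = input overshoot / output overshoot = 24 / 16 = 1.5.

1.5:1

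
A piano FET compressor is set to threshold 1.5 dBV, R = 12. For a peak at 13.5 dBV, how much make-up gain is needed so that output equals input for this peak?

Without make-up, output = threshold + overshoot/12 = 1.5 + 1 = 2.5 dBV.
Gap to target: 11 dB.

11 dB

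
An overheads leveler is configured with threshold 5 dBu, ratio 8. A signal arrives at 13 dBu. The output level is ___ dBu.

6 dBu

13 dBu sits 8 dB over threshold.
8:1 compression reduces that to 8/8 = 1 dB over.
So the level is 5 + 1 = 6 dBu.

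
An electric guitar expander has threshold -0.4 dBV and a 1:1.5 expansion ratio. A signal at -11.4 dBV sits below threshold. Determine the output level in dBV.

-16.9 dBV

The input is 11 dB below the -0.4 dBV threshold.
A 1:1.5 expander multiplies undershoot by 1.5: 11 × 1.5 = 16.5 dB below threshold.
Output = -0.4 − 16.5 = -16.9 dBV.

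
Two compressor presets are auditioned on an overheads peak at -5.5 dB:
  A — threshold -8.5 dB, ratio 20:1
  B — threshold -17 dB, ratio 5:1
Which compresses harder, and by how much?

B, by 6.35 dB

A: 3 dB over, compressed to 0.15 dB over, so 2.85 dB of GR.
B: 11.5 dB over, compressed to 2.3 dB over, so 9.2 dB of GR.
Difference: 6.35 dB in favour of B.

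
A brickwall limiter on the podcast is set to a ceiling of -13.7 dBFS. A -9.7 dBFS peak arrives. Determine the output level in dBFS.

-13.7 dBFS

At ∞:1, everything above -13.7 dBFS is held at the ceiling.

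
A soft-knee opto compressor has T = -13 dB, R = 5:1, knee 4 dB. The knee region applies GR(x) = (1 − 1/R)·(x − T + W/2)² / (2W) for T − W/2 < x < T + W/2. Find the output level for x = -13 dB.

-13.4 dB

x − T + W/2 = -13 − (-13) + 2 = 2.
GR = (1 − 1/5) × 2² / 8 = 0.8 × 4 / 8 = 0.4 dB.
Output = -13 − 0.4 = -13.4 dB.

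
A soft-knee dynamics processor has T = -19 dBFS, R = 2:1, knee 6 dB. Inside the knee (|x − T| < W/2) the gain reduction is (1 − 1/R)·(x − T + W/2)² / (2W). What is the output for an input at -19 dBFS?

-19.375 dBFS

x − T + W/2 = -19 − (-19) + 3 = 3.
GR = (1 − 1/2) × 3² / 12 = 0.5 × 9 / 12 = 0.375 dB.
Output = -19 − 0.375 = -19.375 dBFS.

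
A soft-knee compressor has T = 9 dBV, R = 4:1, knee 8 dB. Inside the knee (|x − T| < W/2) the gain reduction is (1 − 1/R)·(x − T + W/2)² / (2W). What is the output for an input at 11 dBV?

x − T + W/2 = 11 − 9 + 4 = 6.
GR = (1 − 1/4) × 6² / 16 = 0.75 × 36 / 16 = 1.6875 dB.
Output = 11 − 1.6875 = 9.3125 dBV.

9.3125 dBV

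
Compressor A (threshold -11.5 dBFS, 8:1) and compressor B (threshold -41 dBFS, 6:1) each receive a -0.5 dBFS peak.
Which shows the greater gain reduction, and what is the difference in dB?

B, by 24.125 dB

A: GR = 11 − 11/8 = 9.625 dB.
B: GR = 40.5 − 40.5/6 = 33.75 dB.
B applies 24.125 dB more gain reduction.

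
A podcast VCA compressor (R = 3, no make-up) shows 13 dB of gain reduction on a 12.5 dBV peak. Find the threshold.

Let T be the threshold. Output overshoot = (input overshoot)/R, so -0.5 − T = (12.5 − T)/3.
3·(-0.5 − T) = 12.5 − T → 2·T = -1.5 − 12.5 = -14.
T = -14/2 = -7 dBV.

-7 dBV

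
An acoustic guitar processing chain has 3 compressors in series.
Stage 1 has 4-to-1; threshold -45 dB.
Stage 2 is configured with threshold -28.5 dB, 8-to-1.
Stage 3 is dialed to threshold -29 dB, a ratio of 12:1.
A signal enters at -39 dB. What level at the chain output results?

-43.5 dB

Stage 1: 6 dB above -45 dB, reduced 4:1 to 1.5 dB above → -43.5 dB.
Stage 2: -43.5 dB is at or below the -28.5 dB threshold — no compression; output -43.5 dB.
Stage 3: -43.5 dB ≤ -29 dB, so stage 3 doesn't engage; output -43.5 dB.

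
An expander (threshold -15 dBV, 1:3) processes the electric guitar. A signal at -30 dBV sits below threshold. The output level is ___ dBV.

The input is 15 dB below the -15 dBV threshold.
A 1:3 expander multiplies undershoot by 3: 15 × 3 = 45 dB below threshold.
Output = -15 − 45 = -60 dBV.

-60 dBV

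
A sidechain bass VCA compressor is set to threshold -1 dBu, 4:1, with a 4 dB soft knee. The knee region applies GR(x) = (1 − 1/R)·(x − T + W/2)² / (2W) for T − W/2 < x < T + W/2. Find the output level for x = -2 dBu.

-2.09375 dBu

x − T + W/2 = -2 − (-1) + 2 = 1.
GR = (1 − 1/4) × 1² / 8 = 0.75 × 1 / 8 = 0.09375 dB.
Output = -2 − 0.09375 = -2.09375 dBu.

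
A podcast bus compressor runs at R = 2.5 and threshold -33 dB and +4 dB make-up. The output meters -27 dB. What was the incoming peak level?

Stripping the +4 dB make-up gives -31 dB at the gain stage.
The compressed level sits -31 − (-33) = 2 dB over threshold.
Before 2.5:1 compression the overshoot was 2 × 2.5 = 5 dB, so input = -33 + 5 = -28 dB.

-28 dB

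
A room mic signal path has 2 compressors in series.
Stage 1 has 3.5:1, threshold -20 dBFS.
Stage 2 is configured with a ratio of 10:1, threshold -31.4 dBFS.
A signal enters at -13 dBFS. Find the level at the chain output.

Stage 1: -13 dBFS is 7 dB over -20 dBFS; at 3.5:1 that becomes 2 dB over, giving -18 dBFS.
Stage 2: -18 dBFS is 13.4 dB over -31.4 dBFS; at 10:1 that becomes 1.34 dB over, giving -30.06 dBFS.

-30.06 dBFS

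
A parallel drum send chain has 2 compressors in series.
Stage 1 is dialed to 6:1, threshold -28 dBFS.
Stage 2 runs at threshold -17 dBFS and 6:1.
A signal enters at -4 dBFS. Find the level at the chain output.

Stage 1: 24 dB above -28 dBFS, reduced 6:1 to 4 dB above → -24 dBFS.
Stage 2: below threshold (-24 ≤ -17); passes unchanged; output -24 dBFS.

-24 dBFS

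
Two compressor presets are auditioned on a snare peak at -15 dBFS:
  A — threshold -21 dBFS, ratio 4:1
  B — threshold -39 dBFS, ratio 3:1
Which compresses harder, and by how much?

B, by 11.5 dB

A: GR = 6 − 6/4 = 4.5 dB.
B: GR = 24 − 24/3 = 16 dB.
B applies 11.5 dB more gain reduction.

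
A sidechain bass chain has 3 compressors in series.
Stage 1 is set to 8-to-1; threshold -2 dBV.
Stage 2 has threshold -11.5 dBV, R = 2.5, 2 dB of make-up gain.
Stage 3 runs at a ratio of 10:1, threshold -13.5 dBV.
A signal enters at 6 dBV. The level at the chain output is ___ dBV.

-12.68 dBV

Stage 1: 6 dBV is 8 dB over -2 dBV; at 8:1 that becomes 1 dB over, giving -1 dBV.
Stage 2: -1 dBV is 10.5 dB over -11.5 dBV; at 2.5:1 that becomes 4.2 dB over, giving -7.3 dBV; +2 dB make-up → -5.3 dBV.
Stage 3: -5.3 dBV is 8.2 dB over -13.5 dBV; at 10:1 that becomes 0.82 dB over, giving -12.68 dBV.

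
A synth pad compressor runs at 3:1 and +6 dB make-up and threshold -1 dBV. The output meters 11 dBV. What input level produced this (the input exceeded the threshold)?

Remove make-up: 11 − 6 = 5 dBV.
That's 6 dB above the -1 dBV threshold.
Undo the ratio: input overshoot = 6 × 3 = 18 dB, giving input = 17 dBV.

17 dBV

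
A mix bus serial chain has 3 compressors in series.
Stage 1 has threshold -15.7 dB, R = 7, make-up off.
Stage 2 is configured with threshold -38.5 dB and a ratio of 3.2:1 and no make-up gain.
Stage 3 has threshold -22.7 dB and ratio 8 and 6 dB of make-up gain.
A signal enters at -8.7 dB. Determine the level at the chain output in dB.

-25.0625 dB

Stage 1: -8.7 dB is 7 dB over -15.7 dB; at 7:1 that becomes 1 dB over, giving -14.7 dB.
Stage 2: -14.7 dB is 23.8 dB over -38.5 dB; at 3.2:1 that becomes 7.4375 dB over, giving -31.0625 dB.
Stage 3: -31.0625 dB is at or below the -22.7 dB threshold — no compression; make-up brings it to -25.0625 dB.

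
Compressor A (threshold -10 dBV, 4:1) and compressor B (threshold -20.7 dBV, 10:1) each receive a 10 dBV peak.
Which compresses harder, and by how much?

B, by 12.63 dB

A: overshoot 20 dB → output overshoot 5 dB → GR 15 dB.
B: overshoot 30.7 dB → output overshoot 3.07 dB → GR 27.63 dB.
B reduces 12.63 dB more.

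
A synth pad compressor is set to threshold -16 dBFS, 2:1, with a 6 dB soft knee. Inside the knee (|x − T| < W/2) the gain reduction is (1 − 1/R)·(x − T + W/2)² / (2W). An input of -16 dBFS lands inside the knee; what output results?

x − T + W/2 = -16 − (-16) + 3 = 3.
GR = (1 − 1/2) × 3² / 12 = 0.5 × 9 / 12 = 0.375 dB.
Output = -16 − 0.375 = -16.375 dBFS.

-16.375 dBFS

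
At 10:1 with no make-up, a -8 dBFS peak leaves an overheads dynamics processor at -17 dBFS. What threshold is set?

-18 dBFS

Let T be the threshold. Output overshoot = (input overshoot)/R, so -17 − T = (-8 − T)/10.
10·(-17 − T) = -8 − T → 9·T = -170 − (-8) = -162.
T = -162/9 = -18 dBFS.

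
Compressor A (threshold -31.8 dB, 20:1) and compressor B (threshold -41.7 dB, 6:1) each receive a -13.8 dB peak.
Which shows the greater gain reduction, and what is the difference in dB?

A: 18 dB over, compressed to 0.9 dB over, so 17.1 dB of GR.
B: 27.9 dB over, compressed to 4.65 dB over, so 23.25 dB of GR.
B applies 6.15 dB more gain reduction.

B, by 6.15 dB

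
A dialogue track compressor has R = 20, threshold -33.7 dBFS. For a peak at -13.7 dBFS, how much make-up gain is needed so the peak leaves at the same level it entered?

Without make-up, output = threshold + overshoot/20 = -33.7 + 1 = -32.7 dBFS.
Gap to target: 19 dB.

19 dB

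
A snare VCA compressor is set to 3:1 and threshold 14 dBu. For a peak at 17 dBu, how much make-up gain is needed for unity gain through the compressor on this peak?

2 dB

The peak compresses to 14 + 3/3 = 15 dBu.
To reach 17 dBu requires 17 − 15 = 2 dB of make-up.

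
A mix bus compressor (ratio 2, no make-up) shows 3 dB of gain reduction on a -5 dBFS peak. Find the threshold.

Input is 6 dB above T (since output overshoot × R = input overshoot: (-8 − T)·2 = -5 − T gives T = -11 dBFS).
Check: -11 + (-5 − (-11))/2 = -11 + 3 = -8 dBFS. ✓

-11 dBFS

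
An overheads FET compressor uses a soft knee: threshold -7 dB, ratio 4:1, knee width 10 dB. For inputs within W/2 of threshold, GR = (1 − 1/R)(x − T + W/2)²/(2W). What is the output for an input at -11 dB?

-11.0375 dB

x − T + W/2 = -11 − (-7) + 5 = 1.
GR = (1 − 1/4) × 1² / 20 = 0.75 × 1 / 20 = 0.0375 dB.
Output = -11 − 0.0375 = -11.0375 dB.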